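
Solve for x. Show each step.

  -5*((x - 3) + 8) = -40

Step 1. [-5*((x - 3) + 8) = -40] leading coefficient -5: divide by -5, so div: (x - 3) + 8 = 8.
Step 2. [(x - 3) + 8 = 8] 8 comes off first (subtract 8) ⇒ sub: x - 3 = 0.
Step 3. [x - 3 = 0] -3 is outermost — add 3 both sides ⇒ sub: x = 3.

Answer: x ∈ {3}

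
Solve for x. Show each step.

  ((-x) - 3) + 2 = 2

Step 1. [((-x) - 3) + 2 = 2] the outer +2 inverts by subtracting 2, so sub: (-x) - 3 = 0.
Step 2. [(-x) - 3 = 0] the outer -3 inverts by adding 3 ⇒ sub: -x = 3.
Step 3. [-x = 3] flip signs both sides ⇒ neg: x = -3.

Answer: x ∈ {-3}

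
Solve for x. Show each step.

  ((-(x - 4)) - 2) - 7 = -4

Step 1. [((-(x - 4)) - 2) - 7 = -4] 7 comes off first (add 7) ⇒ sub: (-(x - 4)) - 2 = 3.
Step 2. [(-(x - 4)) - 2 = 3] 2 comes off first (add 2). So sub: -(x - 4) = 5.
Step 3. [-(x - 4) = 5] leading − — multiply by −1. So neg: x - 4 = -5.
Step 4. [x - 4 = -5] the outer -4 inverts by adding 4, so sub: x = -1.

Answer: x ∈ {-1}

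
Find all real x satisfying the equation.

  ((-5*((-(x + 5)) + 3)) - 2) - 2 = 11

Step 1. [((-5*((-(x + 5)) + 3)) - 2) - 2 = 11] add 2: x sits inside (… - 2), so sub: (-5*((-(x + 5)) + 3)) - 2 = 13.
Step 2. [(-5*((-(x + 5)) + 3)) - 2 = 13] add 2: x sits inside (… - 2). So sub: -5*((-(x + 5)) + 3) = 15.
Step 3. [-5*((-(x + 5)) + 3) = 15] -5 out front; divide by -5 ⇒ div: (-(x + 5)) + 3 = -3.
Step 4. [(-(x + 5)) + 3 = -3] peel the +3: subtract 3 from each side. So sub: -(x + 5) = -6.
Step 5. [-(x + 5) = -6] LHS negated; negate both sides. So neg: x + 5 = 6.
Step 6. [x + 5 = 6] the outer +5 inverts by subtracting 5. So sub: x = 1.

Answer: x ∈ {1}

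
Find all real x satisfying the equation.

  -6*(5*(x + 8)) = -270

Step 1. [-6*(5*(x + 8)) = -270] divide by the outer -6. So div: 5*(x + 8) = 45.
Step 2. [5*(x + 8) = 45] 5·(inner) — divide through by 5 ⇒ div: x + 8 = 9.
Step 3. [x + 8 = 9] peel the +8: subtract 8 from each side, so sub: x = 1.

Answer: x ∈ {1}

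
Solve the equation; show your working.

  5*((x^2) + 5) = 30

Step 1. [5*((x^2) + 5) = 30] LHS = 5·(…); ÷5 both sides, so div: (x^2) + 5 = 6.
Step 2. [(x^2) + 5 = 6] 5 comes off first (subtract 5). So sub: x^2 = 1.
Step 3. [x^2 = 1] √ both sides: 1 ≥ 0 gives two branches ⇒ sqrt: x = 1 or -1.

Answer: x ∈ {-1, 1}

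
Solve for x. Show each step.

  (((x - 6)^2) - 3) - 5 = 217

Step 1. [(((x - 6)^2) - 3) - 5 = 217] -5 is outermost — add 5 both sides. So sub: ((x - 6)^2) - 3 = 222.
Step 2. [((x - 6)^2) - 3 = 222] the outer -3 inverts by adding 3, so sub: (x - 6)^2 = 225.
Step 3. [(x - 6)^2 = 225] LHS squared, RHS 225 ≥ 0: apply √ (±), so sqrt: x - 6 = 15 or -15.
Step 4. [x - 6 = 15 or -15] add 6: x sits inside (… - 6), so sub: x = 21 or -9.

Answer: x ∈ {-9, 21}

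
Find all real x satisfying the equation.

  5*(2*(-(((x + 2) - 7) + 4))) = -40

Step 1. [5*(2*(-(((x + 2) - 7) + 4))) = -40] 5 out front; divide by 5 ⇒ div: 2*(-(((x + 2) - 7) + 4)) = -8.
Step 2. [2*(-(((x + 2) - 7) + 4)) = -8] leading coefficient 2: divide by 2 ⇒ div: -(((x + 2) - 7) + 4) = -4.
Step 3. [-(((x + 2) - 7) + 4) = -4] leading − — multiply by −1. So neg: ((x + 2) - 7) + 4 = 4.
Step 4. [((x + 2) - 7) + 4 = 4] 4 comes off first (subtract 4). So sub: (x + 2) - 7 = 0.
Step 5. [(x + 2) - 7 = 0] 7 comes off first (add 7), so sub: x + 2 = 7.
Step 6. [x + 2 = 7] the outer +2 inverts by subtracting 2, so sub: x = 5.

Answer: x ∈ {5}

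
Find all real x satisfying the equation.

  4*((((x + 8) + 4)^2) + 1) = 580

Step 1. [4*((((x + 8) + 4)^2) + 1) = 580] 4·(inner) — divide through by 4 ⇒ div: (((x + 8) + 4)^2) + 1 = 145.
Step 2. [(((x + 8) + 4)^2) + 1 = 145] peel the +1: subtract 1 from each side, so sub: ((x + 8) + 4)^2 = 144.
Step 3. [((x + 8) + 4)^2 = 144] √ both sides: 144 ≥ 0 gives two branches, so sqrt: (x + 8) + 4 = 12 or -12.
Step 4. [(x + 8) + 4 = 12 or -12] peel the +4: subtract 4 from each side. So sub: x + 8 = 8 or -16.
Step 5. [x + 8 = 8 or -16] the outer +8 inverts by subtracting 8, so sub: x = 0 or -24.

Answer: x ∈ {-24, 0}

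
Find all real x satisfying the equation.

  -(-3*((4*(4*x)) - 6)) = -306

Step 1. [-(-3*((4*(4*x)) - 6)) = -306] leading − — multiply by −1 ⇒ neg: -3*((4*(4*x)) - 6) = 306.
Step 2. [-3*((4*(4*x)) - 6) = 306] divide by the outer -3, so div: (4*(4*x)) - 6 = -102.
Step 3. [(4*(4*x)) - 6 = -102] add 6: x sits inside (… - 6) ⇒ sub: 4*(4*x) = -96.
Step 4. [4*(4*x) = -96] 4·(inner) — divide through by 4 ⇒ div: 4*x = -24.
Step 5. [4*x = -24] 4 out front; divide by 4 ⇒ div: x = -6.

Answer: x ∈ {-6}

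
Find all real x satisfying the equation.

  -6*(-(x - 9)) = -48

Step 1. [-6*(-(x - 9)) = -48] -6·(inner) — divide through by -6. So div: -(x - 9) = 8.
Step 2. [-(x - 9) = 8] leading − — multiply by −1 ⇒ neg: x - 9 = -8.
Step 3. [x - 9 = -8] the outer -9 inverts by adding 9 ⇒ sub: x = 1.

Answer: x ∈ {1}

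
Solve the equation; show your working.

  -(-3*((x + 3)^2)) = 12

Step 1. [-(-3*((x + 3)^2)) = 12] flip signs both sides. So neg: -3*((x + 3)^2) = -12.
Step 2. [-3*((x + 3)^2) = -12] LHS = -3·(…); ÷-3 both sides ⇒ div: (x + 3)^2 = 4.
Step 3. [(x + 3)^2 = 4] √ both sides: 4 ≥ 0 gives two branches. So sqrt: x + 3 = 2 or -2.
Step 4. [x + 3 = 2 or -2] subtract 3: x sits inside (… + 3), so sub: x = -1 or -5.

Answer: x ∈ {-5, -1}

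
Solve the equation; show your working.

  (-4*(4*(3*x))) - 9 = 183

Step 1. [(-4*(4*(3*x))) - 9 = 183] add 9: x sits inside (… - 9) ⇒ sub: -4*(4*(3*x)) = 192.
Step 2. [-4*(4*(3*x)) = 192] divide by the outer -4, so div: 4*(3*x) = -48.
Step 3. [4*(3*x) = -48] leading coefficient 4: divide by 4, so div: 3*x = -12.
Step 4. [3*x = -12] LHS = 3·(…); ÷3 both sides. So div: x = -4.

Answer: x ∈ {-4}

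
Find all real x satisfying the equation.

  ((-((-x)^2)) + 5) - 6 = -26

Step 1. [((-((-x)^2)) + 5) - 6 = -26] 6 comes off first (add 6) ⇒ sub: (-((-x)^2)) + 5 = -20.
Step 2. [(-((-x)^2)) + 5 = -20] subtract 5: x sits inside (… + 5) ⇒ sub: -((-x)^2) = -25.
Step 3. [-((-x)^2) = -25] flip signs both sides ⇒ neg: (-x)^2 = 25.
Step 4. [(-x)^2 = 25] 25 ≥ 0, LHS is (·)² — take ±√. So sqrt: -x = 5 or -5.
Step 5. [-x = 5 or -5] leading − — multiply by −1, so neg: x = -5 or 5.

Answer: x ∈ {-5, 5}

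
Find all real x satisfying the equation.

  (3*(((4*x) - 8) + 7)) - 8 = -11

Step 1. [(3*(((4*x) - 8) + 7)) - 8 = -11] peel the -8: add 8 from each side ⇒ sub: 3*(((4*x) - 8) + 7) = -3.
Step 2. [3*(((4*x) - 8) + 7) = -3] 3·(inner) — divide through by 3. So div: ((4*x) - 8) + 7 = -1.
Step 3. [((4*x) - 8) + 7 = -1] the outer +7 inverts by subtracting 7. So sub: (4*x) - 8 = -8.
Step 4. [(4*x) - 8 = -8] common factor 4 (LHS and -8) — divide through ⇒ factor: x - 2 = -2.
Step 5. [x - 2 = -2] peel the -2: add 2 from each side. So sub: x = 0.

Answer: x ∈ {0}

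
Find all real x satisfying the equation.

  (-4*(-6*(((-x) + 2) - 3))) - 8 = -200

Step 1. [(-4*(-6*(((-x) + 2) - 3))) - 8 = -200] -4 divides every term; factor it out ⇒ factor: (-6*(((-x) + 2) - 3)) + 2 = 50.
Step 2. [(-6*(((-x) + 2) - 3)) + 2 = 50] subtract 2: x sits inside (… + 2). So sub: -6*(((-x) + 2) - 3) = 48.
Step 3. [-6*(((-x) + 2) - 3) = 48] -6·(inner) — divide through by -6 ⇒ div: ((-x) + 2) - 3 = -8.
Step 4. [((-x) + 2) - 3 = -8] the outer -3 inverts by adding 3, so sub: (-x) + 2 = -5.
Step 5. [(-x) + 2 = -5] the outer +2 inverts by subtracting 2. So sub: -x = -7.
Step 6. [-x = -7] flip signs both sides. So neg: x = 7.

Answer: x ∈ {7}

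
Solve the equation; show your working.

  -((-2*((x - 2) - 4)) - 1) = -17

Step 1. [-((-2*((x - 2) - 4)) - 1) = -17] LHS negated; negate both sides. So neg: (-2*((x - 2) - 4)) - 1 = 17.
Step 2. [(-2*((x - 2) - 4)) - 1 = 17] peel the -1: add 1 from each side, so sub: -2*((x - 2) - 4) = 18.
Step 3. [-2*((x - 2) - 4) = 18] -2 out front; divide by -2, so div: (x - 2) - 4 = -9.
Step 4. [(x - 2) - 4 = -9] peel the -4: add 4 from each side, so sub: x - 2 = -5.
Step 5. [x - 2 = -5] -2 is outermost — add 2 both sides ⇒ sub: x = -3.

Answer: x ∈ {-3}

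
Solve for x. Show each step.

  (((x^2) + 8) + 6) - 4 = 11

Step 1. [(((x^2) + 8) + 6) - 4 = 11] -4 is outermost — add 4 both sides, so sub: ((x^2) + 8) + 6 = 15.
Step 2. [((x^2) + 8) + 6 = 15] the outer +6 inverts by subtracting 6, so sub: (x^2) + 8 = 9.
Step 3. [(x^2) + 8 = 9] peel the +8: subtract 8 from each side. So sub: x^2 = 1.
Step 4. [x^2 = 1] √ both sides: 1 ≥ 0 gives two branches. So sqrt: x = 1 or -1.

Answer: x ∈ {-1, 1}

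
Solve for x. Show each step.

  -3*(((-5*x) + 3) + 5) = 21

Step 1. [-3*(((-5*x) + 3) + 5) = 21] divide by the outer -3, so div: ((-5*x) + 3) + 5 = -7.
Step 2. [((-5*x) + 3) + 5 = -7] subtract 5: x sits inside (… + 5) ⇒ sub: (-5*x) + 3 = -12.
Step 3. [(-5*x) + 3 = -12] peel the +3: subtract 3 from each side ⇒ sub: -5*x = -15.
Step 4. [-5*x = -15] LHS = -5·(…); ÷-5 both sides, so div: x = 3.

Answer: x ∈ {3}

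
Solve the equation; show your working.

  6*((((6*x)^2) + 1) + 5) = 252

Step 1. [6*((((6*x)^2) + 1) + 5) = 252] 6 out front; divide by 6, so div: (((6*x)^2) + 1) + 5 = 42.
Step 2. [(((6*x)^2) + 1) + 5 = 42] subtract 5: x sits inside (… + 5). So sub: ((6*x)^2) + 1 = 37.
Step 3. [((6*x)^2) + 1 = 37] the outer +1 inverts by subtracting 1, so sub: (6*x)^2 = 36.
Step 4. [(6*x)^2 = 36] √ both sides: 36 ≥ 0 gives two branches ⇒ sqrt: 6*x = 6 or -6.
Step 5. [6*x = 6 or -6] LHS = 6·(…); ÷6 both sides, so div: x = 1 or -1.

Answer: x ∈ {-1, 1}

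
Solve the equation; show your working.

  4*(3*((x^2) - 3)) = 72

Step 1. [4*(3*((x^2) - 3)) = 72] leading coefficient 4: divide by 4, so div: 3*((x^2) - 3) = 18.
Step 2. [3*((x^2) - 3) = 18] divide by the outer 3, so div: (x^2) - 3 = 6.
Step 3. [(x^2) - 3 = 6] -3 is outermost — add 3 both sides ⇒ sub: x^2 = 9.
Step 4. [x^2 = 9] LHS squared, RHS 9 ≥ 0: apply √ (±) ⇒ sqrt: x = 3 or -3.

Answer: x ∈ {-3, 3}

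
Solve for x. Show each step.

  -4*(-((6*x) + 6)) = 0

Step 1. [-4*(-((6*x) + 6)) = 0] LHS = -4·(…); ÷-4 both sides, so div: -((6*x) + 6) = 0.
Step 2. [-((6*x) + 6) = 0] leading − — multiply by −1, so neg: (6*x) + 6 = 0.
Step 3. [(6*x) + 6 = 0] 6 divides every term; factor it out ⇒ factor: x + 1 = 0.
Step 4. [x + 1 = 0] peel the +1: subtract 1 from each side ⇒ sub: x = -1.

Answer: x ∈ {-1}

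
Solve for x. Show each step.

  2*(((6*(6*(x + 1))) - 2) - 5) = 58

Step 1. [2*(((6*(6*(x + 1))) - 2) - 5) = 58] 2·(inner) — divide through by 2. So div: ((6*(6*(x + 1))) - 2) - 5 = 29.
Step 2. [((6*(6*(x + 1))) - 2) - 5 = 29] the outer -5 inverts by adding 5 ⇒ sub: (6*(6*(x + 1))) - 2 = 34.
Step 3. [(6*(6*(x + 1))) - 2 = 34] the outer -2 inverts by adding 2. So sub: 6*(6*(x + 1)) = 36.
Step 4. [6*(6*(x + 1)) = 36] 6 out front; divide by 6. So div: 6*(x + 1) = 6.
Step 5. [6*(x + 1) = 6] divide by the outer 6 ⇒ div: x + 1 = 1.
Step 6. [x + 1 = 1] 1 comes off first (subtract 1) ⇒ sub: x = 0.

Answer: x ∈ {0}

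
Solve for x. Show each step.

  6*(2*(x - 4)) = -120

Step 1. [6*(2*(x - 4)) = -120] LHS = 6·(…); ÷6 both sides ⇒ div: 2*(x - 4) = -20.
Step 2. [2*(x - 4) = -20] LHS = 2·(…); ÷2 both sides. So div: x - 4 = -10.
Step 3. [x - 4 = -10] 4 comes off first (add 4), so sub: x = -6.

Answer: x ∈ {-6}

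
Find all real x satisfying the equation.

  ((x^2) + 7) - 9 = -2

Step 1. [((x^2) + 7) - 9 = -2] the outer -9 inverts by adding 9. So sub: (x^2) + 7 = 7.
Step 2. [(x^2) + 7 = 7] the outer +7 inverts by subtracting 7, so sub: x^2 = 0.
Step 3. [x^2 = 0] LHS squared, RHS 0 ≥ 0: apply √ (±). So sqrt: x = 0.

Answer: x ∈ {0}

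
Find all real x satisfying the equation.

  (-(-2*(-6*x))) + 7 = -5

Step 1. [(-(-2*(-6*x))) + 7 = -5] peel the +7: subtract 7 from each side, so sub: -(-2*(-6*x)) = -12.
Step 2. [-(-2*(-6*x)) = -12] flip signs both sides, so neg: -2*(-6*x) = 12.
Step 3. [-2*(-6*x) = 12] leading coefficient -2: divide by -2 ⇒ div: -6*x = -6.
Step 4. [-6*x = -6] leading coefficient -6: divide by -6, so div: x = 1.

Answer: x ∈ {1}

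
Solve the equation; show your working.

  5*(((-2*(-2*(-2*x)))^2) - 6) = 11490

Step 1. [5*(((-2*(-2*(-2*x)))^2) - 6) = 11490] LHS = 5·(…); ÷5 both sides ⇒ div: ((-2*(-2*(-2*x)))^2) - 6 = 2298.
Step 2. [((-2*(-2*(-2*x)))^2) - 6 = 2298] peel the -6: add 6 from each side ⇒ sub: (-2*(-2*(-2*x)))^2 = 2304.
Step 3. [(-2*(-2*(-2*x)))^2 = 2304] 2304 ≥ 0, LHS is (·)² — take ±√. So sqrt: -2*(-2*(-2*x)) = 48 or -48.
Step 4. [-2*(-2*(-2*x)) = 48 or -48] LHS = -2·(…); ÷-2 both sides. So div: -2*(-2*x) = -24 or 24.
Step 5. [-2*(-2*x) = -24 or 24] leading coefficient -2: divide by -2. So div: -2*x = 12 or -12.
Step 6. [-2*x = 12 or -12] -2·(inner) — divide through by -2 ⇒ div: x = -6 or 6.

Answer: x ∈ {-6, 6}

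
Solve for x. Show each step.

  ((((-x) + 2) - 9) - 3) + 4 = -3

Step 1. [((((-x) + 2) - 9) - 3) + 4 = -3] +4 is outermost — subtract 4 both sides ⇒ sub: (((-x) + 2) - 9) - 3 = -7.
Step 2. [(((-x) + 2) - 9) - 3 = -7] add 3: x sits inside (… - 3). So sub: ((-x) + 2) - 9 = -4.
Step 3. [((-x) + 2) - 9 = -4] 9 comes off first (add 9) ⇒ sub: (-x) + 2 = 5.
Step 4. [(-x) + 2 = 5] 2 comes off first (subtract 2) ⇒ sub: -x = 3.
Step 5. [-x = 3] flip signs both sides. So neg: x = -3.

Answer: x ∈ {-3}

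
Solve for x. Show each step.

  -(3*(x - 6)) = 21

Step 1. [-(3*(x - 6)) = 21] leading − — multiply by −1, so neg: 3*(x - 6) = -21.
Step 2. [3*(x - 6) = -21] leading coefficient 3: divide by 3 ⇒ div: x - 6 = -7.
Step 3. [x - 6 = -7] peel the -6: add 6 from each side ⇒ sub: x = -1.

Answer: x ∈ {-1}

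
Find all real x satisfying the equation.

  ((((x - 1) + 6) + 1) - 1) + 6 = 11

Step 1. [((((x - 1) + 6) + 1) - 1) + 6 = 11] peel the +6: subtract 6 from each side, so sub: (((x - 1) + 6) + 1) - 1 = 5.
Step 2. [(((x - 1) + 6) + 1) - 1 = 5] add 1: x sits inside (… - 1), so sub: ((x - 1) + 6) + 1 = 6.
Step 3. [((x - 1) + 6) + 1 = 6] subtract 1: x sits inside (… + 1) ⇒ sub: (x - 1) + 6 = 5.
Step 4. [(x - 1) + 6 = 5] 6 comes off first (subtract 6), so sub: x - 1 = -1.
Step 5. [x - 1 = -1] the outer -1 inverts by adding 1, so sub: x = 0.

Answer: x ∈ {0}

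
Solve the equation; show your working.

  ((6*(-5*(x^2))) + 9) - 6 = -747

Step 1. [((6*(-5*(x^2))) + 9) - 6 = -747] -6 is outermost — add 6 both sides, so sub: (6*(-5*(x^2))) + 9 = -741.
Step 2. [(6*(-5*(x^2))) + 9 = -741] +9 is outermost — subtract 9 both sides ⇒ sub: 6*(-5*(x^2)) = -750.
Step 3. [6*(-5*(x^2)) = -750] 6 out front; divide by 6. So div: -5*(x^2) = -125.
Step 4. [-5*(x^2) = -125] -5 out front; divide by -5 ⇒ div: x^2 = 25.
Step 5. [x^2 = 25] √ both sides: 25 ≥ 0 gives two branches, so sqrt: x = 5 or -5.

Answer: x ∈ {-5, 5}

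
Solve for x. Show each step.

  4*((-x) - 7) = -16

Step 1. [4*((-x) - 7) = -16] 4·(inner) — divide through by 4 ⇒ div: (-x) - 7 = -4.
Step 2. [(-x) - 7 = -4] 7 comes off first (add 7) ⇒ sub: -x = 3.
Step 3. [-x = 3] flip signs both sides, so neg: x = -3.

Answer: x ∈ {-3}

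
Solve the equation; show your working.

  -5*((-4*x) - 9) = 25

Step 1. [-5*((-4*x) - 9) = 25] divide by the outer -5, so div: (-4*x) - 9 = -5.
Step 2. [(-4*x) - 9 = -5] 9 comes off first (add 9). So sub: -4*x = 4.
Step 3. [-4*x = 4] divide by the outer -4, so div: x = -1.

Answer: x ∈ {-1}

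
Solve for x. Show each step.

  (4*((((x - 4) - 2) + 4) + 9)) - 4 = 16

Step 1. [(4*((((x - 4) - 2) + 4) + 9)) - 4 = 16] peel the -4: add 4 from each side ⇒ sub: 4*((((x - 4) - 2) + 4) + 9) = 20.
Step 2. [4*((((x - 4) - 2) + 4) + 9) = 20] LHS = 4·(…); ÷4 both sides. So div: (((x - 4) - 2) + 4) + 9 = 5.
Step 3. [(((x - 4) - 2) + 4) + 9 = 5] the outer +9 inverts by subtracting 9. So sub: ((x - 4) - 2) + 4 = -4.
Step 4. [((x - 4) - 2) + 4 = -4] peel the +4: subtract 4 from each side ⇒ sub: (x - 4) - 2 = -8.
Step 5. [(x - 4) - 2 = -8] -2 is outermost — add 2 both sides, so sub: x - 4 = -6.
Step 6. [x - 4 = -6] -4 is outermost — add 4 both sides. So sub: x = -2.

Answer: x ∈ {-2}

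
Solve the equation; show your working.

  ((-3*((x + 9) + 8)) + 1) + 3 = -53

Step 1. [((-3*((x + 9) + 8)) + 1) + 3 = -53] 3 comes off first (subtract 3). So sub: (-3*((x + 9) + 8)) + 1 = -56.
Step 2. [(-3*((x + 9) + 8)) + 1 = -56] subtract 1: x sits inside (… + 1), so sub: -3*((x + 9) + 8) = -57.
Step 3. [-3*((x + 9) + 8) = -57] -3·(inner) — divide through by -3 ⇒ div: (x + 9) + 8 = 19.
Step 4. [(x + 9) + 8 = 19] subtract 8: x sits inside (… + 8), so sub: x + 9 = 11.
Step 5. [x + 9 = 11] peel the +9: subtract 9 from each side. So sub: x = 2.

Answer: x ∈ {2}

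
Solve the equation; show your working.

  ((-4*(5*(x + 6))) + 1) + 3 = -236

Step 1. [((-4*(5*(x + 6))) + 1) + 3 = -236] subtract 3: x sits inside (… + 3). So sub: (-4*(5*(x + 6))) + 1 = -239.
Step 2. [(-4*(5*(x + 6))) + 1 = -239] subtract 1: x sits inside (… + 1). So sub: -4*(5*(x + 6)) = -240.
Step 3. [-4*(5*(x + 6)) = -240] -4·(inner) — divide through by -4 ⇒ div: 5*(x + 6) = 60.
Step 4. [5*(x + 6) = 60] leading coefficient 5: divide by 5 ⇒ div: x + 6 = 12.
Step 5. [x + 6 = 12] subtract 6: x sits inside (… + 6), so sub: x = 6.

Answer: x ∈ {6}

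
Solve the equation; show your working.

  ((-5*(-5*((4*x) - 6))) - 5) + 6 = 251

Step 1. [((-5*(-5*((4*x) - 6))) - 5) + 6 = 251] peel the +6: subtract 6 from each side. So sub: (-5*(-5*((4*x) - 6))) - 5 = 245.
Step 2. [(-5*(-5*((4*x) - 6))) - 5 = 245] -5 | LHS and -5 | 245: pull -5 out ⇒ factor: (-5*((4*x) - 6)) + 1 = -49.
Step 3. [(-5*((4*x) - 6)) + 1 = -49] subtract 1: x sits inside (… + 1). So sub: -5*((4*x) - 6) = -50.
Step 4. [-5*((4*x) - 6) = -50] LHS = -5·(…); ÷-5 both sides, so div: (4*x) - 6 = 10.
Step 5. [(4*x) - 6 = 10] 6 comes off first (add 6). So sub: 4*x = 16.
Step 6. [4*x = 16] LHS = 4·(…); ÷4 both sides, so div: x = 4.

Answer: x ∈ {4}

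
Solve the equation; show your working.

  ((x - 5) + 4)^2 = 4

Step 1. [((x - 5) + 4)^2 = 4] LHS squared, RHS 4 ≥ 0: apply √ (±), so sqrt: (x - 5) + 4 = 2 or -2.
Step 2. [(x - 5) + 4 = 2 or -2] the outer +4 inverts by subtracting 4 ⇒ sub: x - 5 = -2 or -6.
Step 3. [x - 5 = -2 or -6] peel the -5: add 5 from each side. So sub: x = 3 or -1.

Answer: x ∈ {-1, 3}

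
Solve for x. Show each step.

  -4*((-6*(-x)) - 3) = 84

Step 1. [-4*((-6*(-x)) - 3) = 84] LHS = -4·(…); ÷-4 both sides ⇒ div: (-6*(-x)) - 3 = -21.
Step 2. [(-6*(-x)) - 3 = -21] 3 comes off first (add 3), so sub: -6*(-x) = -18.
Step 3. [-6*(-x) = -18] leading coefficient -6: divide by -6, so div: -x = 3.
Step 4. [-x = 3] flip signs both sides, so neg: x = -3.

Answer: x ∈ {-3}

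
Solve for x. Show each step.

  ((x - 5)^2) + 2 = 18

Step 1. [((x - 5)^2) + 2 = 18] the outer +2 inverts by subtracting 2 ⇒ sub: (x - 5)^2 = 16.
Step 2. [(x - 5)^2 = 16] √ both sides: 16 ≥ 0 gives two branches. So sqrt: x - 5 = 4 or -4.
Step 3. [x - 5 = 4 or -4] -5 is outermost — add 5 both sides, so sub: x = 9 or 1.

Answer: x ∈ {1, 9}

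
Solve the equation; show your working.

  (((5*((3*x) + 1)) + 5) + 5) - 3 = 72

Step 1. [(((5*((3*x) + 1)) + 5) + 5) - 3 = 72] the outer -3 inverts by adding 3, so sub: ((5*((3*x) + 1)) + 5) + 5 = 75.
Step 2. [((5*((3*x) + 1)) + 5) + 5 = 75] 5 comes off first (subtract 5). So sub: (5*((3*x) + 1)) + 5 = 70.
Step 3. [(5*((3*x) + 1)) + 5 = 70] peel the +5: subtract 5 from each side. So sub: 5*((3*x) + 1) = 65.
Step 4. [5*((3*x) + 1) = 65] LHS = 5·(…); ÷5 both sides, so div: (3*x) + 1 = 13.
Step 5. [(3*x) + 1 = 13] subtract 1: x sits inside (… + 1) ⇒ sub: 3*x = 12.
Step 6. [3*x = 12] 3 out front; divide by 3, so div: x = 4.

Answer: x ∈ {4}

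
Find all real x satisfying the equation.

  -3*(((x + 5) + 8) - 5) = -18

Step 1. [-3*(((x + 5) + 8) - 5) = -18] -3 out front; divide by -3 ⇒ div: ((x + 5) + 8) - 5 = 6.
Step 2. [((x + 5) + 8) - 5 = 6] 5 comes off first (add 5) ⇒ sub: (x + 5) + 8 = 11.
Step 3. [(x + 5) + 8 = 11] 8 comes off first (subtract 8) ⇒ sub: x + 5 = 3.
Step 4. [x + 5 = 3] subtract 5: x sits inside (… + 5). So sub: x = -2.

Answer: x ∈ {-2}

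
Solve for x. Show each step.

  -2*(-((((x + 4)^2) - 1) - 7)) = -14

Step 1. [-2*(-((((x + 4)^2) - 1) - 7)) = -14] -2·(inner) — divide through by -2, so div: -((((x + 4)^2) - 1) - 7) = 7.
Step 2. [-((((x + 4)^2) - 1) - 7) = 7] leading − — multiply by −1, so neg: (((x + 4)^2) - 1) - 7 = -7.
Step 3. [(((x + 4)^2) - 1) - 7 = -7] peel the -7: add 7 from each side. So sub: ((x + 4)^2) - 1 = 0.
Step 4. [((x + 4)^2) - 1 = 0] -1 is outermost — add 1 both sides. So sub: (x + 4)^2 = 1.
Step 5. [(x + 4)^2 = 1] √ both sides: 1 ≥ 0 gives two branches. So sqrt: x + 4 = 1 or -1.
Step 6. [x + 4 = 1 or -1] subtract 4: x sits inside (… + 4). So sub: x = -3 or -5.

Answer: x ∈ {-5, -3}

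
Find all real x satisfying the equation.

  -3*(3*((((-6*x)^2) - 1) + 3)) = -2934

Step 1. [-3*(3*((((-6*x)^2) - 1) + 3)) = -2934] -3 out front; divide by -3. So div: 3*((((-6*x)^2) - 1) + 3) = 978.
Step 2. [3*((((-6*x)^2) - 1) + 3) = 978] 3·(inner) — divide through by 3 ⇒ div: (((-6*x)^2) - 1) + 3 = 326.
Step 3. [(((-6*x)^2) - 1) + 3 = 326] the outer +3 inverts by subtracting 3. So sub: ((-6*x)^2) - 1 = 323.
Step 4. [((-6*x)^2) - 1 = 323] -1 is outermost — add 1 both sides, so sub: (-6*x)^2 = 324.
Step 5. [(-6*x)^2 = 324] √ both sides: 324 ≥ 0 gives two branches, so sqrt: -6*x = 18 or -18.
Step 6. [-6*x = 18 or -18] leading coefficient -6: divide by -6. So div: x = -3 or 3.

Answer: x ∈ {-3, 3}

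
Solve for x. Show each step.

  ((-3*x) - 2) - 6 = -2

Step 1. [((-3*x) - 2) - 6 = -2] 6 comes off first (add 6). So sub: (-3*x) - 2 = 4.
Step 2. [(-3*x) - 2 = 4] peel the -2: add 2 from each side, so sub: -3*x = 6.
Step 3. [-3*x = 6] divide by the outer -3 ⇒ div: x = -2.

Answer: x ∈ {-2}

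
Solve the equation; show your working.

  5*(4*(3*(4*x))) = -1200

Step 1. [5*(4*(3*(4*x))) = -1200] divide by the outer 5. So div: 4*(3*(4*x)) = -240.
Step 2. [4*(3*(4*x)) = -240] divide by the outer 4 ⇒ div: 3*(4*x) = -60.
Step 3. [3*(4*x) = -60] 3 out front; divide by 3 ⇒ div: 4*x = -20.
Step 4. [4*x = -20] divide by the outer 4 ⇒ div: x = -5.

Answer: x ∈ {-5}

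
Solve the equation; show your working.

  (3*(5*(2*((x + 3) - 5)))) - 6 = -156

Step 1. [(3*(5*(2*((x + 3) - 5)))) - 6 = -156] -6 is outermost — add 6 both sides, so sub: 3*(5*(2*((x + 3) - 5))) = -150.
Step 2. [3*(5*(2*((x + 3) - 5))) = -150] LHS = 3·(…); ÷3 both sides. So div: 5*(2*((x + 3) - 5)) = -50.
Step 3. [5*(2*((x + 3) - 5)) = -50] leading coefficient 5: divide by 5 ⇒ div: 2*((x + 3) - 5) = -10.
Step 4. [2*((x + 3) - 5) = -10] leading coefficient 2: divide by 2, so div: (x + 3) - 5 = -5.
Step 5. [(x + 3) - 5 = -5] peel the -5: add 5 from each side, so sub: x + 3 = 0.
Step 6. [x + 3 = 0] subtract 3: x sits inside (… + 3), so sub: x = -3.

Answer: x ∈ {-3}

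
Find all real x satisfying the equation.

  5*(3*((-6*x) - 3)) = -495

Step 1. [5*(3*((-6*x) - 3)) = -495] leading coefficient 5: divide by 5. So div: 3*((-6*x) - 3) = -99.
Step 2. [3*((-6*x) - 3) = -99] 3 out front; divide by 3 ⇒ div: (-6*x) - 3 = -33.
Step 3. [(-6*x) - 3 = -33] the outer -3 inverts by adding 3. So sub: -6*x = -30.
Step 4. [-6*x = -30] leading coefficient -6: divide by -6. So div: x = 5.

Answer: x ∈ {5}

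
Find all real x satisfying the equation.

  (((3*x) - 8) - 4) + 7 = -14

Step 1. [(((3*x) - 8) - 4) + 7 = -14] subtract 7: x sits inside (… + 7) ⇒ sub: ((3*x) - 8) - 4 = -21.
Step 2. [((3*x) - 8) - 4 = -21] the outer -4 inverts by adding 4, so sub: (3*x) - 8 = -17.
Step 3. [(3*x) - 8 = -17] add 8: x sits inside (… - 8). So sub: 3*x = -9.
Step 4. [3*x = -9] divide by the outer 3, so div: x = -3.

Answer: x ∈ {-3}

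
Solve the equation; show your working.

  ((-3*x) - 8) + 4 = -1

Step 1. [((-3*x) - 8) + 4 = -1] the outer +4 inverts by subtracting 4, so sub: (-3*x) - 8 = -5.
Step 2. [(-3*x) - 8 = -5] peel the -8: add 8 from each side ⇒ sub: -3*x = 3.
Step 3. [-3*x = 3] -3 out front; divide by -3 ⇒ div: x = -1.

Answer: x ∈ {-1}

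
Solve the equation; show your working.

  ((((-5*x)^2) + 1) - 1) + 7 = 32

Step 1. [((((-5*x)^2) + 1) - 1) + 7 = 32] peel the +7: subtract 7 from each side. So sub: (((-5*x)^2) + 1) - 1 = 25.
Step 2. [(((-5*x)^2) + 1) - 1 = 25] -1 is outermost — add 1 both sides. So sub: ((-5*x)^2) + 1 = 26.
Step 3. [((-5*x)^2) + 1 = 26] 1 comes off first (subtract 1), so sub: (-5*x)^2 = 25.
Step 4. [(-5*x)^2 = 25] √ both sides: 25 ≥ 0 gives two branches, so sqrt: -5*x = 5 or -5.
Step 5. [-5*x = 5 or -5] -5·(inner) — divide through by -5 ⇒ div: x = -1 or 1.

Answer: x ∈ {-1, 1}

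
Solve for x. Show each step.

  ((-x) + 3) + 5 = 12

Step 1. [((-x) + 3) + 5 = 12] subtract 5: x sits inside (… + 5) ⇒ sub: (-x) + 3 = 7.
Step 2. [(-x) + 3 = 7] subtract 3: x sits inside (… + 3), so sub: -x = 4.
Step 3. [-x = 4] leading − — multiply by −1 ⇒ neg: x = -4.

Answer: x ∈ {-4}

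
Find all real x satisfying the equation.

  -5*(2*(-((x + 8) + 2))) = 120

Step 1. [-5*(2*(-((x + 8) + 2))) = 120] -5·(inner) — divide through by -5 ⇒ div: 2*(-((x + 8) + 2)) = -24.
Step 2. [2*(-((x + 8) + 2)) = -24] LHS = 2·(…); ÷2 both sides ⇒ div: -((x + 8) + 2) = -12.
Step 3. [-((x + 8) + 2) = -12] flip signs both sides ⇒ neg: (x + 8) + 2 = 12.
Step 4. [(x + 8) + 2 = 12] peel the +2: subtract 2 from each side, so sub: x + 8 = 10.
Step 5. [x + 8 = 10] subtract 8: x sits inside (… + 8), so sub: x = 2.

Answer: x ∈ {2}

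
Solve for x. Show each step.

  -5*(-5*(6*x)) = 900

Step 1. [-5*(-5*(6*x)) = 900] leading coefficient -5: divide by -5 ⇒ div: -5*(6*x) = -180.
Step 2. [-5*(6*x) = -180] -5 out front; divide by -5. So div: 6*x = 36.
Step 3. [6*x = 36] leading coefficient 6: divide by 6. So div: x = 6.

Answer: x ∈ {6}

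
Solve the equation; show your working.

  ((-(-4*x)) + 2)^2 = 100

Step 1. [((-(-4*x)) + 2)^2 = 100] √ both sides: 100 ≥ 0 gives two branches, so sqrt: (-(-4*x)) + 2 = 10 or -10.
Step 2. [(-(-4*x)) + 2 = 10 or -10] the outer +2 inverts by subtracting 2 ⇒ sub: -(-4*x) = 8 or -12.
Step 3. [-(-4*x) = 8 or -12] leading − — multiply by −1, so neg: -4*x = -8 or 12.
Step 4. [-4*x = -8 or 12] divide by the outer -4, so div: x = 2 or -3.

Answer: x ∈ {-3, 2}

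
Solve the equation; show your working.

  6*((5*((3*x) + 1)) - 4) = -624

Step 1. [6*((5*((3*x) + 1)) - 4) = -624] 6·(inner) — divide through by 6. So div: (5*((3*x) + 1)) - 4 = -104.
Step 2. [(5*((3*x) + 1)) - 4 = -104] peel the -4: add 4 from each side. So sub: 5*((3*x) + 1) = -100.
Step 3. [5*((3*x) + 1) = -100] leading coefficient 5: divide by 5 ⇒ div: (3*x) + 1 = -20.
Step 4. [(3*x) + 1 = -20] +1 is outermost — subtract 1 both sides. So sub: 3*x = -21.
Step 5. [3*x = -21] 3 out front; divide by 3. So div: x = -7.

Answer: x ∈ {-7}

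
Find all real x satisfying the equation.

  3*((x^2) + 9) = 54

Step 1. [3*((x^2) + 9) = 54] 3 out front; divide by 3 ⇒ div: (x^2) + 9 = 18.
Step 2. [(x^2) + 9 = 18] peel the +9: subtract 9 from each side. So sub: x^2 = 9.
Step 3. [x^2 = 9] LHS squared, RHS 9 ≥ 0: apply √ (±). So sqrt: x = 3 or -3.

Answer: x ∈ {-3, 3}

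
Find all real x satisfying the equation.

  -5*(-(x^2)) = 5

Step 1. [-5*(-(x^2)) = 5] -5·(inner) — divide through by -5. So div: -(x^2) = -1.
Step 2. [-(x^2) = -1] leading − — multiply by −1, so neg: x^2 = 1.
Step 3. [x^2 = 1] √ both sides: 1 ≥ 0 gives two branches ⇒ sqrt: x = 1 or -1.

Answer: x ∈ {-1, 1}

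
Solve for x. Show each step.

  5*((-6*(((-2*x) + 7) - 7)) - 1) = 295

Step 1. [5*((-6*(((-2*x) + 7) - 7)) - 1) = 295] 5·(inner) — divide through by 5 ⇒ div: (-6*(((-2*x) + 7) - 7)) - 1 = 59.
Step 2. [(-6*(((-2*x) + 7) - 7)) - 1 = 59] the outer -1 inverts by adding 1 ⇒ sub: -6*(((-2*x) + 7) - 7) = 60.
Step 3. [-6*(((-2*x) + 7) - 7) = 60] leading coefficient -6: divide by -6. So div: ((-2*x) + 7) - 7 = -10.
Step 4. [((-2*x) + 7) - 7 = -10] add 7: x sits inside (… - 7), so sub: (-2*x) + 7 = -3.
Step 5. [(-2*x) + 7 = -3] subtract 7: x sits inside (… + 7). So sub: -2*x = -10.
Step 6. [-2*x = -10] -2 out front; divide by -2, so div: x = 5.

Answer: x ∈ {5}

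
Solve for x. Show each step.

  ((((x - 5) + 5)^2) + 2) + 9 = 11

Step 1. [((((x - 5) + 5)^2) + 2) + 9 = 11] +9 is outermost — subtract 9 both sides ⇒ sub: (((x - 5) + 5)^2) + 2 = 2.
Step 2. [(((x - 5) + 5)^2) + 2 = 2] 2 comes off first (subtract 2), so sub: ((x - 5) + 5)^2 = 0.
Step 3. [((x - 5) + 5)^2 = 0] 0 ≥ 0, LHS is (·)² — take ±√. So sqrt: (x - 5) + 5 = 0.
Step 4. [(x - 5) + 5 = 0] 5 comes off first (subtract 5), so sub: x - 5 = -5.
Step 5. [x - 5 = -5] 5 comes off first (add 5), so sub: x = 0.

Answer: x ∈ {0}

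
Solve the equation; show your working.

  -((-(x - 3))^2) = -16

Step 1. [-((-(x - 3))^2) = -16] flip signs both sides ⇒ neg: (-(x - 3))^2 = 16.
Step 2. [(-(x - 3))^2 = 16] √ both sides: 16 ≥ 0 gives two branches. So sqrt: -(x - 3) = 4 or -4.
Step 3. [-(x - 3) = 4 or -4] flip signs both sides. So neg: x - 3 = -4 or 4.
Step 4. [x - 3 = -4 or 4] the outer -3 inverts by adding 3, so sub: x = -1 or 7.

Answer: x ∈ {-1, 7}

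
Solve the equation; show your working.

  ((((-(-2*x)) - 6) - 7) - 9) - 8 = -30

Step 1. [((((-(-2*x)) - 6) - 7) - 9) - 8 = -30] add 8: x sits inside (… - 8), so sub: (((-(-2*x)) - 6) - 7) - 9 = -22.
Step 2. [(((-(-2*x)) - 6) - 7) - 9 = -22] -9 is outermost — add 9 both sides ⇒ sub: ((-(-2*x)) - 6) - 7 = -13.
Step 3. [((-(-2*x)) - 6) - 7 = -13] add 7: x sits inside (… - 7) ⇒ sub: (-(-2*x)) - 6 = -6.
Step 4. [(-(-2*x)) - 6 = -6] 6 comes off first (add 6). So sub: -(-2*x) = 0.
Step 5. [-(-2*x) = 0] flip signs both sides ⇒ neg: -2*x = 0.
Step 6. [-2*x = 0] -2 out front; divide by -2. So div: x = 0.

Answer: x ∈ {0}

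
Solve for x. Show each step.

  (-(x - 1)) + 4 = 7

Step 1. [(-(x - 1)) + 4 = 7] +4 is outermost — subtract 4 both sides, so sub: -(x - 1) = 3.
Step 2. [-(x - 1) = 3] leading − — multiply by −1 ⇒ neg: x - 1 = -3.
Step 3. [x - 1 = -3] -1 is outermost — add 1 both sides. So sub: x = -2.

Answer: x ∈ {-2}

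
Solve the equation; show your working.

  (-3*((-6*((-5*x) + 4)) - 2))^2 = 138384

Step 1. [(-3*((-6*((-5*x) + 4)) - 2))^2 = 138384] √ both sides: 138384 ≥ 0 gives two branches, so sqrt: -3*((-6*((-5*x) + 4)) - 2) = 372 or -372.
Step 2. [-3*((-6*((-5*x) + 4)) - 2) = 372 or -372] leading coefficient -3: divide by -3 ⇒ div: (-6*((-5*x) + 4)) - 2 = -124 or 124.
Step 3. [(-6*((-5*x) + 4)) - 2 = -124 or 124] -2 is outermost — add 2 both sides, so sub: -6*((-5*x) + 4) = -122 or 126.
Step 4. [-6*((-5*x) + 4) = -122 or 126] divide by the outer -6, so div: (-5*x) + 4 = 61/3 or -21.
Step 5. [(-5*x) + 4 = 61/3 or -21] the outer +4 inverts by subtracting 4. So sub: -5*x = 49/3 or -25.
Step 6. [-5*x = 49/3 or -25] -5·(inner) — divide through by -5 ⇒ div: x = -49/15 or 5.

Answer: x ∈ {-49/15, 5}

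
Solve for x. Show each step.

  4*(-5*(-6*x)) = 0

Step 1. [4*(-5*(-6*x)) = 0] LHS = 4·(…); ÷4 both sides, so div: -5*(-6*x) = 0.
Step 2. [-5*(-6*x) = 0] -5·(inner) — divide through by -5, so div: -6*x = 0.
Step 3. [-6*x = 0] divide by the outer -6. So div: x = 0.

Answer: x ∈ {0}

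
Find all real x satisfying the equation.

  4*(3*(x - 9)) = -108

Step 1. [4*(3*(x - 9)) = -108] divide by the outer 4. So div: 3*(x - 9) = -27.
Step 2. [3*(x - 9) = -27] 3 out front; divide by 3. So div: x - 9 = -9.
Step 3. [x - 9 = -9] the outer -9 inverts by adding 9. So sub: x = 0.

Answer: x ∈ {0}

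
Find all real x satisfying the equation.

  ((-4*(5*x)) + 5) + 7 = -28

Step 1. [((-4*(5*x)) + 5) + 7 = -28] 7 comes off first (subtract 7) ⇒ sub: (-4*(5*x)) + 5 = -35.
Step 2. [(-4*(5*x)) + 5 = -35] the outer +5 inverts by subtracting 5. So sub: -4*(5*x) = -40.
Step 3. [-4*(5*x) = -40] -4 out front; divide by -4, so div: 5*x = 10.
Step 4. [5*x = 10] 5·(inner) — divide through by 5, so div: x = 2.

Answer: x ∈ {2}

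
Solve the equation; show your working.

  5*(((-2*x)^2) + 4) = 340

Step 1. [5*(((-2*x)^2) + 4) = 340] 5·(inner) — divide through by 5 ⇒ div: ((-2*x)^2) + 4 = 68.
Step 2. [((-2*x)^2) + 4 = 68] the outer +4 inverts by subtracting 4, so sub: (-2*x)^2 = 64.
Step 3. [(-2*x)^2 = 64] 64 ≥ 0, LHS is (·)² — take ±√. So sqrt: -2*x = 8 or -8.
Step 4. [-2*x = 8 or -8] leading coefficient -2: divide by -2, so div: x = -4 or 4.

Answer: x ∈ {-4, 4}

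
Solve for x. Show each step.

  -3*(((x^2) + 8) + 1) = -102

Step 1. [-3*(((x^2) + 8) + 1) = -102] divide by the outer -3 ⇒ div: ((x^2) + 8) + 1 = 34.
Step 2. [((x^2) + 8) + 1 = 34] +1 is outermost — subtract 1 both sides, so sub: (x^2) + 8 = 33.
Step 3. [(x^2) + 8 = 33] 8 comes off first (subtract 8), so sub: x^2 = 25.
Step 4. [x^2 = 25] √ both sides: 25 ≥ 0 gives two branches. So sqrt: x = 5 or -5.

Answer: x ∈ {-5, 5}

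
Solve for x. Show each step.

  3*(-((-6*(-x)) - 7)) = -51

Step 1. [3*(-((-6*(-x)) - 7)) = -51] leading coefficient 3: divide by 3 ⇒ div: -((-6*(-x)) - 7) = -17.
Step 2. [-((-6*(-x)) - 7) = -17] flip signs both sides. So neg: (-6*(-x)) - 7 = 17.
Step 3. [(-6*(-x)) - 7 = 17] add 7: x sits inside (… - 7) ⇒ sub: -6*(-x) = 24.
Step 4. [-6*(-x) = 24] leading coefficient -6: divide by -6. So div: -x = -4.
Step 5. [-x = -4] flip signs both sides ⇒ neg: x = 4.

Answer: x ∈ {4}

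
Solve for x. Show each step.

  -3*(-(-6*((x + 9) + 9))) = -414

Step 1. [-3*(-(-6*((x + 9) + 9))) = -414] -3·(inner) — divide through by -3. So div: -(-6*((x + 9) + 9)) = 138.
Step 2. [-(-6*((x + 9) + 9)) = 138] LHS negated; negate both sides. So neg: -6*((x + 9) + 9) = -138.
Step 3. [-6*((x + 9) + 9) = -138] -6·(inner) — divide through by -6, so div: (x + 9) + 9 = 23.
Step 4. [(x + 9) + 9 = 23] subtract 9: x sits inside (… + 9), so sub: x + 9 = 14.
Step 5. [x + 9 = 14] the outer +9 inverts by subtracting 9. So sub: x = 5.

Answer: x ∈ {5}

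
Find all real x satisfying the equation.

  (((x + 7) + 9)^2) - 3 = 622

Step 1. [(((x + 7) + 9)^2) - 3 = 622] -3 is outermost — add 3 both sides ⇒ sub: ((x + 7) + 9)^2 = 625.
Step 2. [((x + 7) + 9)^2 = 625] LHS squared, RHS 625 ≥ 0: apply √ (±). So sqrt: (x + 7) + 9 = 25 or -25.
Step 3. [(x + 7) + 9 = 25 or -25] +9 is outermost — subtract 9 both sides, so sub: x + 7 = 16 or -34.
Step 4. [x + 7 = 16 or -34] peel the +7: subtract 7 from each side, so sub: x = 9 or -41.

Answer: x ∈ {-41, 9}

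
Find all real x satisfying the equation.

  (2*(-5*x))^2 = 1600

Step 1. [(2*(-5*x))^2 = 1600] √ both sides: 1600 ≥ 0 gives two branches, so sqrt: 2*(-5*x) = 40 or -40.
Step 2. [2*(-5*x) = 40 or -40] LHS = 2·(…); ÷2 both sides ⇒ div: -5*x = 20 or -20.
Step 3. [-5*x = 20 or -20] leading coefficient -5: divide by -5, so div: x = -4 or 4.

Answer: x ∈ {-4, 4}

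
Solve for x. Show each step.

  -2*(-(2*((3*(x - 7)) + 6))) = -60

Step 1. [-2*(-(2*((3*(x - 7)) + 6))) = -60] divide by the outer -2 ⇒ div: -(2*((3*(x - 7)) + 6)) = 30.
Step 2. [-(2*((3*(x - 7)) + 6)) = 30] flip signs both sides, so neg: 2*((3*(x - 7)) + 6) = -30.
Step 3. [2*((3*(x - 7)) + 6) = -30] 2 out front; divide by 2, so div: (3*(x - 7)) + 6 = -15.
Step 4. [(3*(x - 7)) + 6 = -15] subtract 6: x sits inside (… + 6), so sub: 3*(x - 7) = -21.
Step 5. [3*(x - 7) = -21] 3 out front; divide by 3 ⇒ div: x - 7 = -7.
Step 6. [x - 7 = -7] add 7: x sits inside (… - 7). So sub: x = 0.

Answer: x ∈ {0}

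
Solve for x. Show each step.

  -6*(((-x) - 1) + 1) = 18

Step 1. [-6*(((-x) - 1) + 1) = 18] -6·(inner) — divide through by -6 ⇒ div: ((-x) - 1) + 1 = -3.
Step 2. [((-x) - 1) + 1 = -3] the outer +1 inverts by subtracting 1, so sub: (-x) - 1 = -4.
Step 3. [(-x) - 1 = -4] peel the -1: add 1 from each side. So sub: -x = -3.
Step 4. [-x = -3] leading − — multiply by −1, so neg: x = 3.

Answer: x ∈ {3}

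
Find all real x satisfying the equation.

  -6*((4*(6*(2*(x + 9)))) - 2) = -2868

Step 1. [-6*((4*(6*(2*(x + 9)))) - 2) = -2868] -6·(inner) — divide through by -6 ⇒ div: (4*(6*(2*(x + 9)))) - 2 = 478.
Step 2. [(4*(6*(2*(x + 9)))) - 2 = 478] peel the -2: add 2 from each side ⇒ sub: 4*(6*(2*(x + 9))) = 480.
Step 3. [4*(6*(2*(x + 9))) = 480] divide by the outer 4. So div: 6*(2*(x + 9)) = 120.
Step 4. [6*(2*(x + 9)) = 120] 6·(inner) — divide through by 6 ⇒ div: 2*(x + 9) = 20.
Step 5. [2*(x + 9) = 20] 2·(inner) — divide through by 2, so div: x + 9 = 10.
Step 6. [x + 9 = 10] the outer +9 inverts by subtracting 9, so sub: x = 1.

Answer: x ∈ {1}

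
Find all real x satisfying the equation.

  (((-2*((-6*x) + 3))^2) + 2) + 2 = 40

Step 1. [(((-2*((-6*x) + 3))^2) + 2) + 2 = 40] subtract 2: x sits inside (… + 2) ⇒ sub: ((-2*((-6*x) + 3))^2) + 2 = 38.
Step 2. [((-2*((-6*x) + 3))^2) + 2 = 38] the outer +2 inverts by subtracting 2, so sub: (-2*((-6*x) + 3))^2 = 36.
Step 3. [(-2*((-6*x) + 3))^2 = 36] 36 ≥ 0, LHS is (·)² — take ±√ ⇒ sqrt: -2*((-6*x) + 3) = 6 or -6.
Step 4. [-2*((-6*x) + 3) = 6 or -6] -2 out front; divide by -2, so div: (-6*x) + 3 = -3 or 3.
Step 5. [(-6*x) + 3 = -3 or 3] 3 comes off first (subtract 3), so sub: -6*x = -6 or 0.
Step 6. [-6*x = -6 or 0] LHS = -6·(…); ÷-6 both sides ⇒ div: x = 1 or 0.

Answer: x ∈ {0, 1}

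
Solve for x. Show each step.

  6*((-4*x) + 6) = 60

Step 1. [6*((-4*x) + 6) = 60] 6·(inner) — divide through by 6 ⇒ div: (-4*x) + 6 = 10.
Step 2. [(-4*x) + 6 = 10] +6 is outermost — subtract 6 both sides. So sub: -4*x = 4.
Step 3. [-4*x = 4] divide by the outer -4 ⇒ div: x = -1.

Answer: x ∈ {-1}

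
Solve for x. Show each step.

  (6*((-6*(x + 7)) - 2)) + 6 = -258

Step 1. [(6*((-6*(x + 7)) - 2)) + 6 = -258] 6 | LHS and 6 | -258: pull 6 out ⇒ factor: ((-6*(x + 7)) - 2) + 1 = -43.
Step 2. [((-6*(x + 7)) - 2) + 1 = -43] subtract 1: x sits inside (… + 1), so sub: (-6*(x + 7)) - 2 = -44.
Step 3. [(-6*(x + 7)) - 2 = -44] add 2: x sits inside (… - 2), so sub: -6*(x + 7) = -42.
Step 4. [-6*(x + 7) = -42] leading coefficient -6: divide by -6, so div: x + 7 = 7.
Step 5. [x + 7 = 7] the outer +7 inverts by subtracting 7, so sub: x = 0.

Answer: x ∈ {0}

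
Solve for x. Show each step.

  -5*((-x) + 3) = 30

Step 1. [-5*((-x) + 3) = 30] -5·(inner) — divide through by -5 ⇒ div: (-x) + 3 = -6.
Step 2. [(-x) + 3 = -6] 3 comes off first (subtract 3) ⇒ sub: -x = -9.
Step 3. [-x = -9] leading − — multiply by −1 ⇒ neg: x = 9.

Answer: x ∈ {9}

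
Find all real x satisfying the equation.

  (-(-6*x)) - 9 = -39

Step 1. [(-(-6*x)) - 9 = -39] 9 comes off first (add 9), so sub: -(-6*x) = -30.
Step 2. [-(-6*x) = -30] flip signs both sides, so neg: -6*x = 30.
Step 3. [-6*x = 30] LHS = -6·(…); ÷-6 both sides, so div: x = -5.

Answer: x ∈ {-5}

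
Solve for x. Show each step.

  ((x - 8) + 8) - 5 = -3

Step 1. [((x - 8) + 8) - 5 = -3] peel the -5: add 5 from each side ⇒ sub: (x - 8) + 8 = 2.
Step 2. [(x - 8) + 8 = 2] 8 comes off first (subtract 8), so sub: x - 8 = -6.
Step 3. [x - 8 = -6] peel the -8: add 8 from each side ⇒ sub: x = 2.

Answer: x ∈ {2}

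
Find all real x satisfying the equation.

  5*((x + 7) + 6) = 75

Step 1. [5*((x + 7) + 6) = 75] 5 out front; divide by 5 ⇒ div: (x + 7) + 6 = 15.
Step 2. [(x + 7) + 6 = 15] subtract 6: x sits inside (… + 6). So sub: x + 7 = 9.
Step 3. [x + 7 = 9] +7 is outermost — subtract 7 both sides, so sub: x = 2.

Answer: x ∈ {2}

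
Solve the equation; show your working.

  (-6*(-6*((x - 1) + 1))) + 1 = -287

Step 1. [(-6*(-6*((x - 1) + 1))) + 1 = -287] subtract 1: x sits inside (… + 1) ⇒ sub: -6*(-6*((x - 1) + 1)) = -288.
Step 2. [-6*(-6*((x - 1) + 1)) = -288] leading coefficient -6: divide by -6, so div: -6*((x - 1) + 1) = 48.
Step 3. [-6*((x - 1) + 1) = 48] divide by the outer -6 ⇒ div: (x - 1) + 1 = -8.
Step 4. [(x - 1) + 1 = -8] peel the +1: subtract 1 from each side ⇒ sub: x - 1 = -9.
Step 5. [x - 1 = -9] peel the -1: add 1 from each side, so sub: x = -8.

Answer: x ∈ {-8}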